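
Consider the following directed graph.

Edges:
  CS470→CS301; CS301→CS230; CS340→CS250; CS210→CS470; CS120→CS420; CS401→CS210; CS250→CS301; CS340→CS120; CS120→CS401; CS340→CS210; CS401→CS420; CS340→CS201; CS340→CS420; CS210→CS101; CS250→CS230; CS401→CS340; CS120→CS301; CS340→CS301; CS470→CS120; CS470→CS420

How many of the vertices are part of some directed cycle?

5

A vertex is on a directed cycle iff it belongs to a strongly connected component of size ≥ 2 (or has a self-loop).
The vertices on cycles are {CS120, CS210, CS340, CS401, CS470} — 5 in total.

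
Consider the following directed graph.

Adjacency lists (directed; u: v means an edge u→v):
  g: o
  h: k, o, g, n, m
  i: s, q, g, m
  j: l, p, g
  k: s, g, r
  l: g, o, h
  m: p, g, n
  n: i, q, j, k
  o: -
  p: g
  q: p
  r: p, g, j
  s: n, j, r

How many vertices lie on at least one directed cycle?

A vertex is on a directed cycle iff it belongs to a strongly connected component of size ≥ 2 (or has a self-loop).
The vertices on cycles are {h, i, j, k, l, m, n, r, s} — 9 in total.

9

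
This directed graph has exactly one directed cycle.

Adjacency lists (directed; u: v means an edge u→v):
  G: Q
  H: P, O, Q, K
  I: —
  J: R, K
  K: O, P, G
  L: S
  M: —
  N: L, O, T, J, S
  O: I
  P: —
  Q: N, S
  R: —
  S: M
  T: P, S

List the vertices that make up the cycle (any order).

DFS with gray/black marking from Q:
Q gray
  N gray
    L gray
      S gray
        M gray
        M black
      S black
    L black
    O gray
      I gray
      I black
    O black
    T gray
      P gray
      P black
      T→S: S black — skip
    T black
    J gray
      R gray
      R black
      K gray
        K→O: O black — skip
        K→P: P black — skip
        G gray
          G→Q: Q is gray → back edge
Back edge closes the cycle Q → N → J → K → G → Q; its vertices are {G, J, K, N, Q}.

G, J, K, N, Q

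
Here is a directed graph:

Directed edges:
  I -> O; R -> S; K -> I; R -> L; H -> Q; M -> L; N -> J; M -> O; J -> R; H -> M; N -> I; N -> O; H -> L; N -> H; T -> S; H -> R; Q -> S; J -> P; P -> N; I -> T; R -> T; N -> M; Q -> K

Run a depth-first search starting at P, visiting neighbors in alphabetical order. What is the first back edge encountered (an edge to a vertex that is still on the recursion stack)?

J->P

DFS from P (visiting neighbors in alphabetical order); mark gray on enter, black on exit:
P gray
  N gray
    H gray
      L gray
      L black
      M gray
        M→L: L black — skip
        O gray
        O black
      M black
      Q gray
        K gray
          I gray
            I→O: O black — skip
            T gray
              S gray
              S black
            T black
          I black
        K black
        Q→S: S black — skip
      Q black
      R gray
        R→L: L black — skip
        R→S: S black — skip
        R→T: T black — skip
      R black
    H black
    N→I: I black — skip
    J gray
      J→P: P is gray → back edge
First back edge: J → P.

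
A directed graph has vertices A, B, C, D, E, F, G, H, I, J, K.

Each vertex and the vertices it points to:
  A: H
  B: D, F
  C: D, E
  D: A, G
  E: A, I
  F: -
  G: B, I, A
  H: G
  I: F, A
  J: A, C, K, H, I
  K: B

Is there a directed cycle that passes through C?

No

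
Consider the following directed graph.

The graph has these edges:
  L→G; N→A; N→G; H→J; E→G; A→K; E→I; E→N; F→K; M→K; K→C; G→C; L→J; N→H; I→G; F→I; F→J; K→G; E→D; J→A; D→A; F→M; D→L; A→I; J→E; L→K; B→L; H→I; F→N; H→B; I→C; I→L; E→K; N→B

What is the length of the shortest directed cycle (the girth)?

For each vertex v, BFS finds the shortest path from v back to v.
The shortest such closed walk is N → H → J → E → N, length 4.

4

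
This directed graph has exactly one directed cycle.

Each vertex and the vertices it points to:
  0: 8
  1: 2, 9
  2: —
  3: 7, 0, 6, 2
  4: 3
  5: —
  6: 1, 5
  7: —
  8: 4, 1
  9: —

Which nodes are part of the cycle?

0, 3, 4, 8

DFS with gray/black marking from 3:
3 gray
  7 gray
  7 black
  0 gray
    8 gray
      4 gray
        4→3: 3 is gray → back edge
Back edge closes the cycle 3 → 0 → 8 → 4 → 3; its vertices are {0, 3, 4, 8}.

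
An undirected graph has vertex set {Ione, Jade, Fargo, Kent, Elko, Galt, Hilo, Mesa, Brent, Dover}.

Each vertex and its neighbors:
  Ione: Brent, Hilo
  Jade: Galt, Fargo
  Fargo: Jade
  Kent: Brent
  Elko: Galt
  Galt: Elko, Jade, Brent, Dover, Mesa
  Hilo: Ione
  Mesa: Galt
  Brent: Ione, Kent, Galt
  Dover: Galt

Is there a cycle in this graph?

DFS, tracking each vertex's parent; an edge to a visited non-parent vertex closes a cycle.
Start from Kent:
visit Kent (parent –)
  visit Brent (parent Kent)
    visit Ione (parent Brent)
      Ione–Brent: parent, skip
      visit Hilo (parent Ione)
        Hilo–Ione: parent, skip
    Brent–Kent: parent, skip
    visit Galt (parent Brent)
      visit Elko (parent Galt)
        Elko–Galt: parent, skip
      visit Jade (parent Galt)
        Jade–Galt: parent, skip
        visit Fargo (parent Jade)
          Fargo–Jade: parent, skip
      Galt–Brent: parent, skip
      visit Dover (parent Galt)
        Dover–Galt: parent, skip
      visit Mesa (parent Galt)
        Mesa–Galt: parent, skip
No non-parent visited neighbor found — the graph is a forest.

No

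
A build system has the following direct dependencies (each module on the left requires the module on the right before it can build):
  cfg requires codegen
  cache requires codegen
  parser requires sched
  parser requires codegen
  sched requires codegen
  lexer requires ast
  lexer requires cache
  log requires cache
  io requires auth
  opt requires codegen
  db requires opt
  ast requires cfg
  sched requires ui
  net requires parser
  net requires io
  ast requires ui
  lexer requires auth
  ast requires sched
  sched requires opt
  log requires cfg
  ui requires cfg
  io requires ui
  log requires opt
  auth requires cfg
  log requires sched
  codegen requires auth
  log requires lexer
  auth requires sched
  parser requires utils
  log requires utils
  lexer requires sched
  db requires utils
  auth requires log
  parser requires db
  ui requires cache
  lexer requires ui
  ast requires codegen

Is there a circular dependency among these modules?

Yes

DFS with white/gray/black marking, starting from parser:
parser gray
  db gray
    utils gray
    utils black
    opt gray
      codegen gray
        auth gray
          cfg gray
            cfg→codegen: codegen is gray → back edge
Back edge found, so a cycle exists: codegen → auth → cfg → codegen.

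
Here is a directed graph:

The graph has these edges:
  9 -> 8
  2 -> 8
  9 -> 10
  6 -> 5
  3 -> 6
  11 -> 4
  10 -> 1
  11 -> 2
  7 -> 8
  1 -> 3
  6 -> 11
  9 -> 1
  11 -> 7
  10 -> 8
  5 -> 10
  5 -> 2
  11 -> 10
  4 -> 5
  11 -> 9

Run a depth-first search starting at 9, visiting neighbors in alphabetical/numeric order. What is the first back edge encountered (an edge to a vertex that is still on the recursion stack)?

DFS from 9 (visiting neighbors in alphabetical/numeric order); mark gray on enter, black on exit:
9 gray
  1 gray
    3 gray
      6 gray
        5 gray
          2 gray
            8 gray
            8 black
          2 black
          10 gray
            10→1: 1 is gray → back edge
First back edge: 10 → 1.

10→1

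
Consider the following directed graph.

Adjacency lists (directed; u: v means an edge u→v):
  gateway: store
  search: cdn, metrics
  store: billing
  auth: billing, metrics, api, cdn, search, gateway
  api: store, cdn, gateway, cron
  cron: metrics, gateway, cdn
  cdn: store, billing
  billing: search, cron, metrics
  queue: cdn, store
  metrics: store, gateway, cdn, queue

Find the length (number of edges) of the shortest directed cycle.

For each vertex v, BFS finds the shortest path from v back to v.
The shortest such closed walk is search → cdn → billing → search, length 3.

3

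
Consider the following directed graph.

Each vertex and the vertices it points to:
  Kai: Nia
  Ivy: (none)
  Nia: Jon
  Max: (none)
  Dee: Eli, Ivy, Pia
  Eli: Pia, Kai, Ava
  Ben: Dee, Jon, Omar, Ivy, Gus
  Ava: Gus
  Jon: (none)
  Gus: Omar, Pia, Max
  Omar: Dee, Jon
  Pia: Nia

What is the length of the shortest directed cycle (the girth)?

5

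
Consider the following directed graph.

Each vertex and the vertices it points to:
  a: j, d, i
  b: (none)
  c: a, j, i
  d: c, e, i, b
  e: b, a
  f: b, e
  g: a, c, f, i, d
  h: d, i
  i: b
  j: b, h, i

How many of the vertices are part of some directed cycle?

6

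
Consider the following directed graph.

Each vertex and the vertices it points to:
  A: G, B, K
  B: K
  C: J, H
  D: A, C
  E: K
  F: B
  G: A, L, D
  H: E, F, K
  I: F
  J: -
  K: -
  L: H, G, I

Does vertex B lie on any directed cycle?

No

B lies on a cycle iff there is a path from B back to itself.
Exploring from B, it never reaches itself; equivalently, its strongly connected component is a singleton.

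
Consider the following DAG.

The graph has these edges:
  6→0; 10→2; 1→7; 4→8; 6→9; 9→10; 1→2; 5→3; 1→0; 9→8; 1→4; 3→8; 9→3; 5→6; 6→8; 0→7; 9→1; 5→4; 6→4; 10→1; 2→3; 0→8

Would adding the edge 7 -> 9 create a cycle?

Adding 7→9 creates a cycle iff 9 can already reach 7.
Path from 9: 9 → 1 → 7.
So 9 → … → 7 → 9 is a cycle.

Yes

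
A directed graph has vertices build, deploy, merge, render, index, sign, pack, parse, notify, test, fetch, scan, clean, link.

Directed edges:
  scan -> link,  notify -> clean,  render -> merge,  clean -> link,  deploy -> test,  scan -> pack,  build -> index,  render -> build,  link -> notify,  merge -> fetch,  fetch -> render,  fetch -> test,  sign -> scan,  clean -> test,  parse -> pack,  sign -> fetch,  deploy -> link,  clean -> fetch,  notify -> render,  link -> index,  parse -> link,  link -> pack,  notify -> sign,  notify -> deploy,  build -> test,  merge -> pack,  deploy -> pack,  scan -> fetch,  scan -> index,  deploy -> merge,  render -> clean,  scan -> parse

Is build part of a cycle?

No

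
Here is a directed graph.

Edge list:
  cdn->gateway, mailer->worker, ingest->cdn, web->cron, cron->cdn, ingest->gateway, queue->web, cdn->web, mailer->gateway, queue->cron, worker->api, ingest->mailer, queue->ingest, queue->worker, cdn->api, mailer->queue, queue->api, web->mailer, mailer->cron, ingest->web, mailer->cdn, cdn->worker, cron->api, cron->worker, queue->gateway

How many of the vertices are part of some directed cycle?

6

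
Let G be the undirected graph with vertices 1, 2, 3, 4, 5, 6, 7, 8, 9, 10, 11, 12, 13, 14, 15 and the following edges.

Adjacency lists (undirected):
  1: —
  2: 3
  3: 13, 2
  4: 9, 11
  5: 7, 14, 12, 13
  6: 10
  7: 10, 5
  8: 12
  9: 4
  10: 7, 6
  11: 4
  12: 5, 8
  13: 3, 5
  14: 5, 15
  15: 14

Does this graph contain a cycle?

No

DFS, tracking each vertex's parent; an edge to a visited non-parent vertex closes a cycle.
Start from 13:
visit 13 (parent –)
  visit 3 (parent 13)
    3–13: parent, skip
    visit 2 (parent 3)
      2–3: parent, skip
  visit 5 (parent 13)
    visit 7 (parent 5)
      visit 10 (parent 7)
        10–7: parent, skip
        visit 6 (parent 10)
          6–10: parent, skip
      7–5: parent, skip
    visit 14 (parent 5)
      14–5: parent, skip
      visit 15 (parent 14)
        15–14: parent, skip
    visit 12 (parent 5)
      12–5: parent, skip
      visit 8 (parent 12)
        8–12: parent, skip
    5–13: parent, skip
visit 1 (parent –)
visit 4 (parent –)
  visit 9 (parent 4)
    9–4: parent, skip
  visit 11 (parent 4)
    11–4: parent, skip
No non-parent visited neighbor found — the graph is a forest.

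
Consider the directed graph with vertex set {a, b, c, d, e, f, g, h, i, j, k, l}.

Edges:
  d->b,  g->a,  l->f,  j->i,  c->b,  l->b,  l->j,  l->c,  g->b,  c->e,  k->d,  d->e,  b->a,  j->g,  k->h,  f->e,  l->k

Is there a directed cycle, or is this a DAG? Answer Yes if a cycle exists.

DFS with white/gray/black marking, starting from c:
c gray
  b gray
    a gray
    a black
  b black
  e gray
  e black
c black
d gray
  d→b: b black — skip
  d→e: e black — skip
d black
f gray
  f→e: e black — skip
f black
g gray
  g→a: a black — skip
  g→b: b black — skip
g black
h gray
h black
i gray
i black
j gray
  j→i: i black — skip
  j→g: g black — skip
j black
k gray
  k→h: h black — skip
  k→d: d black — skip
k black
l gray
  l→j: j black — skip
  l→f: f black — skip
  l→b: b black — skip
  l→k: k black — skip
  l→c: c black — skip
l black
Every edge goes to a white or black vertex — no back edge, so the graph is acyclic.

No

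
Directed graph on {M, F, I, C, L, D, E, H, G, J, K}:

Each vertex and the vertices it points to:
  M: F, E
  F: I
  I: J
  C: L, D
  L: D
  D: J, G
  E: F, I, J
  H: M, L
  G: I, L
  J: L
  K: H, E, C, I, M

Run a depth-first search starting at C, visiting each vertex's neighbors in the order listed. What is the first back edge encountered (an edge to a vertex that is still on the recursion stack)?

J->L

DFS from C (visiting each vertex's neighbors in the order listed); mark gray on enter, black on exit:
C gray
  L gray
    D gray
      J gray
        J→L: L is gray → back edge
First back edge: J → L.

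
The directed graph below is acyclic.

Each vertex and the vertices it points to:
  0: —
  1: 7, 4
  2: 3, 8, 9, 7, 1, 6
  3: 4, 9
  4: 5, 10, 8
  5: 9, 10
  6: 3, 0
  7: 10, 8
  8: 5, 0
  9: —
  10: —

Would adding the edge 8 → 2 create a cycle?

Adding 8→2 creates a cycle iff 2 can already reach 8.
Path from 2: 2 → 8.
So 2 → … → 8 → 2 is a cycle.

Yes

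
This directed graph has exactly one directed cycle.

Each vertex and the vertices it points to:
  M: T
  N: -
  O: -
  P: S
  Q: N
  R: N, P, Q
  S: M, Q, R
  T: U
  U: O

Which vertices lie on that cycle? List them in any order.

DFS with gray/black marking from P:
P gray
  S gray
    M gray
      T gray
        U gray
          O gray
          O black
        U black
      T black
    M black
    Q gray
      N gray
      N black
    Q black
    R gray
      R→N: N black — skip
      R→P: P is gray → back edge
Back edge closes the cycle P → S → R → P; its vertices are {P, R, S}.

P, R, S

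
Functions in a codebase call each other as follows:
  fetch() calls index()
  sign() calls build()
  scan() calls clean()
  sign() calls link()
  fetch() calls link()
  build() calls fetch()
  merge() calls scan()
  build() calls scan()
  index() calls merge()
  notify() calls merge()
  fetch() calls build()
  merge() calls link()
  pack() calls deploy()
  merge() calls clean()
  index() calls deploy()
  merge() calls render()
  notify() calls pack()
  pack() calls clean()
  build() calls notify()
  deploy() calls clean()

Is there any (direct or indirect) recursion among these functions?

Yes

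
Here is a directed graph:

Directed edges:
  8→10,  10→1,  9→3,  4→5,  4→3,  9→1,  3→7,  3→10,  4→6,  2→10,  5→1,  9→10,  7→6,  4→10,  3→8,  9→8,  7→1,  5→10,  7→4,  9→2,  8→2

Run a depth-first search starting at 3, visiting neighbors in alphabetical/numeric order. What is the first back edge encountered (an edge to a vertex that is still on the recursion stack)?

4→3

DFS from 3 (visiting neighbors in alphabetical/numeric order); mark gray on enter, black on exit:
3 gray
  7 gray
    1 gray
    1 black
    4 gray
      4→3: 3 is gray → back edge
First back edge: 4 → 3.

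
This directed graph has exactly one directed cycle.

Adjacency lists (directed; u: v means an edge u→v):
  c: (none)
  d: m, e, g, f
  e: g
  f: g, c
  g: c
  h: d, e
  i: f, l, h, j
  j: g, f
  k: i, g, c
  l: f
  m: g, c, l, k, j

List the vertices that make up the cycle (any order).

d, h, i, k, m

DFS with gray/black marking from i:
i gray
  f gray
    g gray
      c gray
      c black
    g black
    f→c: c black — skip
  f black
  l gray
    l→f: f black — skip
  l black
  h gray
    d gray
      m gray
        m→g: g black — skip
        m→c: c black — skip
        m→l: l black — skip
        k gray
          k→i: i is gray → back edge
Back edge closes the cycle i → h → d → m → k → i; its vertices are {d, h, i, k, m}.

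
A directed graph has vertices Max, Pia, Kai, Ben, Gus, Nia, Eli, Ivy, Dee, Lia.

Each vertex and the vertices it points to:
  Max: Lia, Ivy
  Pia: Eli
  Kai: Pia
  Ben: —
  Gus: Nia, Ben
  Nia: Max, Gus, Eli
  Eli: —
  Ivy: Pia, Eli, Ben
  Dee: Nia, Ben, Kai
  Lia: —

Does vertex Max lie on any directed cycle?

Max lies on a cycle iff there is a path from Max back to itself.
Exploring from Max, it never reaches itself; equivalently, its strongly connected component is a singleton.

No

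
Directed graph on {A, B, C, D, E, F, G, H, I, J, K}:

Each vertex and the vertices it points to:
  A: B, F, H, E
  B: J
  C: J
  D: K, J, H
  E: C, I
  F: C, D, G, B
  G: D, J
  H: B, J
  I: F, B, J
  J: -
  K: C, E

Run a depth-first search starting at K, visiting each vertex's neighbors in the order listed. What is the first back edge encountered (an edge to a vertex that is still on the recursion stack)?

DFS from K (visiting each vertex's neighbors in the order listed); mark gray on enter, black on exit:
K gray
  C gray
    J gray
    J black
  C black
  E gray
    E→C: C black — skip
    I gray
      F gray
        F→C: C black — skip
        D gray
          D→K: K is gray → back edge
First back edge: D → K.

D->K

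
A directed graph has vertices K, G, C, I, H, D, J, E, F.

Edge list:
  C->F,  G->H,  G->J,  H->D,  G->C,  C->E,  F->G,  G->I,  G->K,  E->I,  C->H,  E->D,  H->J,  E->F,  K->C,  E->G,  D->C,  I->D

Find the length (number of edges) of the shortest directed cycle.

For each vertex v, BFS finds the shortest path from v back to v.
The shortest such closed walk is E → G → C → E, length 3.

3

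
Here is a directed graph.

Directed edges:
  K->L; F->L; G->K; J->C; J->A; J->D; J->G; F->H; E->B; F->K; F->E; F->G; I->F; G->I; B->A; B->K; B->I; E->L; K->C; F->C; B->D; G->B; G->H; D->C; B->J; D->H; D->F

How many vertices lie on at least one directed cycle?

7

A vertex is on a directed cycle iff it belongs to a strongly connected component of size ≥ 2 (or has a self-loop).
The vertices on cycles are {B, D, E, F, G, I, J} — 7 in total.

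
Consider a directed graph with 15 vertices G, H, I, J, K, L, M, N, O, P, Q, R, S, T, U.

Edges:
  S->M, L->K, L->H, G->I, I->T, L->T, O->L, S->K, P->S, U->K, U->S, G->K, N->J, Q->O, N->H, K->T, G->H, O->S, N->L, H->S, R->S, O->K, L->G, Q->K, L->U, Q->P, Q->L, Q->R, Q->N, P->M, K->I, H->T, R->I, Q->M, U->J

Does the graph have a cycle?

No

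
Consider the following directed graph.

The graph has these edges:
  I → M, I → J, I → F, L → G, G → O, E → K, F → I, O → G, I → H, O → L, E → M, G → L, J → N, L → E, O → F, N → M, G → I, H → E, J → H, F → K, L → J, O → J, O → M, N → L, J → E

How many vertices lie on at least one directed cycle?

7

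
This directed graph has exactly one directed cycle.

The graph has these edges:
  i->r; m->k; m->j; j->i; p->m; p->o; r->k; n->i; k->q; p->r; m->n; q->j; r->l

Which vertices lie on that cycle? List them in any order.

i, j, k, q, r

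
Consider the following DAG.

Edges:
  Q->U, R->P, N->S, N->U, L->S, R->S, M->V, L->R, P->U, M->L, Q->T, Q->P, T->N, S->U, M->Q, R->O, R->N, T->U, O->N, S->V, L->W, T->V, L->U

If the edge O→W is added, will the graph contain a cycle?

No

Adding O→W creates a cycle iff W can already reach O.
Explore from W: no path reaches O. The graph stays acyclic.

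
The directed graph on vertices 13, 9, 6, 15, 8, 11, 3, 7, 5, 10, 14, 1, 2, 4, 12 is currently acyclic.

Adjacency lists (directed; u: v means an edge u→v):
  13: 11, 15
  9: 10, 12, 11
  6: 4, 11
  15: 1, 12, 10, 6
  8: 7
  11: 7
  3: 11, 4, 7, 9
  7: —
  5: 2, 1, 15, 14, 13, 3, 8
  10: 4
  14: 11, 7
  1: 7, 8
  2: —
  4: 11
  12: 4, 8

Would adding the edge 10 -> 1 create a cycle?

No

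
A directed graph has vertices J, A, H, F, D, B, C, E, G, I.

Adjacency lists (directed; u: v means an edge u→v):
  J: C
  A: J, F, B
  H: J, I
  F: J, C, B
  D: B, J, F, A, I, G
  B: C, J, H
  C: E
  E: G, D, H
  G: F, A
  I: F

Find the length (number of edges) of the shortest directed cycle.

For each vertex v, BFS finds the shortest path from v back to v.
The shortest such closed walk is E → G → F → C → E, length 4.

4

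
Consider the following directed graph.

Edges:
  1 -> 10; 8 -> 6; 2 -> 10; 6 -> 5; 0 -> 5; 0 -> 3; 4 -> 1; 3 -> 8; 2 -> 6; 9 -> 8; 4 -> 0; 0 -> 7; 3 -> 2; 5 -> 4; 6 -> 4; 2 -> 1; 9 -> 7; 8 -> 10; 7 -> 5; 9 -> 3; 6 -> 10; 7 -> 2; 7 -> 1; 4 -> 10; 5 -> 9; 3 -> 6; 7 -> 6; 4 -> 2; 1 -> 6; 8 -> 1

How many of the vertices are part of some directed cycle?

10

A vertex is on a directed cycle iff it belongs to a strongly connected component of size ≥ 2 (or has a self-loop).
The vertices on cycles are {0, 1, 2, 3, 4, 5, 6, 7, 8, 9} — 10 in total.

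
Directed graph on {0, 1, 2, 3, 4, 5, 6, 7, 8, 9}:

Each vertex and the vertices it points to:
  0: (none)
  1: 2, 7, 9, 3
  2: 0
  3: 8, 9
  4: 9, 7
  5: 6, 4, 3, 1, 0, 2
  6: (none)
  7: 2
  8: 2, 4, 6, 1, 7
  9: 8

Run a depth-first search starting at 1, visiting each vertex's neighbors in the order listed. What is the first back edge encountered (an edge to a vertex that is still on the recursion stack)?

4→9

DFS from 1 (visiting each vertex's neighbors in the order listed); mark gray on enter, black on exit:
1 gray
  2 gray
    0 gray
    0 black
  2 black
  7 gray
    7→2: 2 black — skip
  7 black
  9 gray
    8 gray
      8→2: 2 black — skip
      4 gray
        4→9: 9 is gray → back edge
First back edge: 4 → 9.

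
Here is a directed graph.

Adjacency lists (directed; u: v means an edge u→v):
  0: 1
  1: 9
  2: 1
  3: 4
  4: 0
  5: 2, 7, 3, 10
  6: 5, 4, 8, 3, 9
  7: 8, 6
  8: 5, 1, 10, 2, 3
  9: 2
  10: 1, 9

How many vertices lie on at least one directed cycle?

7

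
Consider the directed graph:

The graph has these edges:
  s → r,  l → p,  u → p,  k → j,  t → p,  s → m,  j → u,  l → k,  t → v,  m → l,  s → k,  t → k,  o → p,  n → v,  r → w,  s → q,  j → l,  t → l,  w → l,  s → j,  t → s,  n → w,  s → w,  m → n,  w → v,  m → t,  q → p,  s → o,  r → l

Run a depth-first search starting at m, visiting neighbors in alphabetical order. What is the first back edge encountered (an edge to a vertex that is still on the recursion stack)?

j→l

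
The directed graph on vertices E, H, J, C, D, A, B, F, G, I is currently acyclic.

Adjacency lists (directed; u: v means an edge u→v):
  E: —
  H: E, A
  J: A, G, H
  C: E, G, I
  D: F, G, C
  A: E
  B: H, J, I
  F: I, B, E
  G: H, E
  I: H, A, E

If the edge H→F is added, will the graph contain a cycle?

Adding H→F creates a cycle iff F can already reach H.
Path from F: F → B → H.
So F → … → H → F is a cycle.

Yes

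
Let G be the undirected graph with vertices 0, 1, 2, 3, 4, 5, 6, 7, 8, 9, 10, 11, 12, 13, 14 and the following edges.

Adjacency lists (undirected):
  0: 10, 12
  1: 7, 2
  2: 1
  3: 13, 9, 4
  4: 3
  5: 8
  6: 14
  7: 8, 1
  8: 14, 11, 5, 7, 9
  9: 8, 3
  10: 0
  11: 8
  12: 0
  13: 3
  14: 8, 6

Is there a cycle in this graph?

No

DFS, tracking each vertex's parent; an edge to a visited non-parent vertex closes a cycle.
Start from 0:
visit 0 (parent –)
  visit 10 (parent 0)
    10–0: parent, skip
  visit 12 (parent 0)
    12–0: parent, skip
visit 1 (parent –)
  visit 7 (parent 1)
    visit 8 (parent 7)
      visit 14 (parent 8)
        14–8: parent, skip
        visit 6 (parent 14)
          6–14: parent, skip
      visit 11 (parent 8)
        11–8: parent, skip
      visit 5 (parent 8)
        5–8: parent, skip
      8–7: parent, skip
      visit 9 (parent 8)
        9–8: parent, skip
        visit 3 (parent 9)
          visit 13 (parent 3)
            13–3: parent, skip
          3–9: parent, skip
          visit 4 (parent 3)
            4–3: parent, skip
    7–1: parent, skip
  visit 2 (parent 1)
    2–1: parent, skip
No non-parent visited neighbor found — the graph is a forest.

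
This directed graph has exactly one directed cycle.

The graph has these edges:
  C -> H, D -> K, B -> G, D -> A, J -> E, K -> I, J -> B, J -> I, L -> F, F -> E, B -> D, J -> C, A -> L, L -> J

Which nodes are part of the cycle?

A, B, D, J, L

DFS with gray/black marking from L:
L gray
  J gray
    I gray
    I black
    E gray
    E black
    C gray
      H gray
      H black
    C black
    B gray
      G gray
      G black
      D gray
        K gray
          K→I: I black — skip
        K black
        A gray
          A→L: L is gray → back edge
Back edge closes the cycle L → J → B → D → A → L; its vertices are {A, B, D, J, L}.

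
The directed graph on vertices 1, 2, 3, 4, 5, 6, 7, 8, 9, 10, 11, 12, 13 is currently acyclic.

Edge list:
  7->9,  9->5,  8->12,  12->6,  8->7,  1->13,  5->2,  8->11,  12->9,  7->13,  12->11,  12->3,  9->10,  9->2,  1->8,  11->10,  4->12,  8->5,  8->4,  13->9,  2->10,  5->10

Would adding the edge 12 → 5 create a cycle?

Adding 12→5 creates a cycle iff 5 can already reach 12.
Explore from 5: no path reaches 12. The graph stays acyclic.

No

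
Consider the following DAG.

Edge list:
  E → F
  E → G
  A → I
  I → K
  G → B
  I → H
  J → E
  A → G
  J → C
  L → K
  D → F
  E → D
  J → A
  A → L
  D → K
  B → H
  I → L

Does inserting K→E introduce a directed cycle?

Yes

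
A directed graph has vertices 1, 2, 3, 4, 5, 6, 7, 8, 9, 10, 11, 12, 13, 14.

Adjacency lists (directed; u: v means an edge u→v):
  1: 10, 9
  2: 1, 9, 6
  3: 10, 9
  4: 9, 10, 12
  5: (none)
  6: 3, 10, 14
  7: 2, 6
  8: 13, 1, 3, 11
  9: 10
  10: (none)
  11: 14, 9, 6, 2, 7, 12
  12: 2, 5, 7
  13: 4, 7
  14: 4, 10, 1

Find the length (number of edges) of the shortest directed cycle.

For each vertex v, BFS finds the shortest path from v back to v.
The shortest such closed walk is 14 → 4 → 12 → 2 → 6 → 14, length 5.

5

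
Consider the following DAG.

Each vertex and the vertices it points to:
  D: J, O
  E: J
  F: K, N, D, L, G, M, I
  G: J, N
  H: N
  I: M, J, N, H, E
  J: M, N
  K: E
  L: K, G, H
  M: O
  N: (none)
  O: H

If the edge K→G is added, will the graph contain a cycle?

Adding K→G creates a cycle iff G can already reach K.
Explore from G: no path reaches K. The graph stays acyclic.

No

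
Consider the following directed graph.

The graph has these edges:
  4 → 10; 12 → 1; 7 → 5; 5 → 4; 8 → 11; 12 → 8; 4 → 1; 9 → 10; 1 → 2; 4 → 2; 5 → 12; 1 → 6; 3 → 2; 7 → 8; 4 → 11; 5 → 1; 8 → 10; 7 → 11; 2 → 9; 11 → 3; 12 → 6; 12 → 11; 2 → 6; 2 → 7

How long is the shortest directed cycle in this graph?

4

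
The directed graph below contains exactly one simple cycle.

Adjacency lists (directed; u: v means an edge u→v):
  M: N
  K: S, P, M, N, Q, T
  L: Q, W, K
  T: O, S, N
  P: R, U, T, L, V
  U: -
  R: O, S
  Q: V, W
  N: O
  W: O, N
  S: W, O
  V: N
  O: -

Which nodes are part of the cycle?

K, L, P

DFS with gray/black marking from K:
K gray
  S gray
    W gray
      O gray
      O black
      N gray
        N→O: O black — skip
      N black
    W black
    S→O: O black — skip
  S black
  P gray
    R gray
      R→O: O black — skip
      R→S: S black — skip
    R black
    U gray
    U black
    T gray
      T→O: O black — skip
      T→S: S black — skip
      T→N: N black — skip
    T black
    L gray
      Q gray
        V gray
          V→N: N black — skip
        V black
        Q→W: W black — skip
      Q black
      L→W: W black — skip
      L→K: K is gray → back edge
Back edge closes the cycle K → P → L → K; its vertices are {K, L, P}.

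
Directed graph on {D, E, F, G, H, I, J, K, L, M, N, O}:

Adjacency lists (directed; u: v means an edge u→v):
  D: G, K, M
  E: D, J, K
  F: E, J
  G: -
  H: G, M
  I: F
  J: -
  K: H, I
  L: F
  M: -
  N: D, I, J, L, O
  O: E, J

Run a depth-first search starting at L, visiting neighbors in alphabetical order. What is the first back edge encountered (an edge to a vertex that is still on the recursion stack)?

I→F

DFS from L (visiting neighbors in alphabetical order); mark gray on enter, black on exit:
L gray
  F gray
    E gray
      D gray
        G gray
        G black
        K gray
          H gray
            H→G: G black — skip
            M gray
            M black
          H black
          I gray
            I→F: F is gray → back edge
First back edge: I → F.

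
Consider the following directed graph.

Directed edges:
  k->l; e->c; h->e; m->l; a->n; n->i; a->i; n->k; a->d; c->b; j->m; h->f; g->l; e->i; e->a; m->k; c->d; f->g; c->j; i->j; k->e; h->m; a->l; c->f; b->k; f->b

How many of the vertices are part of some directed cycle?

A vertex is on a directed cycle iff it belongs to a strongly connected component of size ≥ 2 (or has a self-loop).
The vertices on cycles are {a, b, c, e, f, i, j, k, m, n} — 10 in total.

10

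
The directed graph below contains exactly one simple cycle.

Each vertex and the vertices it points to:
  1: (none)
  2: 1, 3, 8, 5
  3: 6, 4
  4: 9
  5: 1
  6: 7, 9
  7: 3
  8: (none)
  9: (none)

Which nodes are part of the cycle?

DFS with gray/black marking from 3:
3 gray
  6 gray
    7 gray
      7→3: 3 is gray → back edge
Back edge closes the cycle 3 → 6 → 7 → 3; its vertices are {3, 6, 7}.

3, 6, 7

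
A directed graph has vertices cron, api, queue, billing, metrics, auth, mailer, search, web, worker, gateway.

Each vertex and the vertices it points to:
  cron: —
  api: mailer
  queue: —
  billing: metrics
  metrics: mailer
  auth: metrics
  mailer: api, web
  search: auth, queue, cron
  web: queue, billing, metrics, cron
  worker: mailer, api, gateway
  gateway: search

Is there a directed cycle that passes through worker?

worker lies on a cycle iff there is a path from worker back to itself.
Exploring from worker, it never reaches itself; equivalently, its strongly connected component is a singleton.

No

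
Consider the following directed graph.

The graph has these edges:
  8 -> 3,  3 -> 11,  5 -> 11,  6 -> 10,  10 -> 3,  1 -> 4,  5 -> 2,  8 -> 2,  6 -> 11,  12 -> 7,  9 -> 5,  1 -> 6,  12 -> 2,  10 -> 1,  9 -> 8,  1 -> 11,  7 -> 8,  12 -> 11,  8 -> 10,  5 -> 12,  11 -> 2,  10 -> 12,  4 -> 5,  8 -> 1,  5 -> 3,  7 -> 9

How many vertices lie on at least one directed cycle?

A vertex is on a directed cycle iff it belongs to a strongly connected component of size ≥ 2 (or has a self-loop).
The vertices on cycles are {1, 4, 5, 6, 7, 8, 9, 10, 12} — 9 in total.

9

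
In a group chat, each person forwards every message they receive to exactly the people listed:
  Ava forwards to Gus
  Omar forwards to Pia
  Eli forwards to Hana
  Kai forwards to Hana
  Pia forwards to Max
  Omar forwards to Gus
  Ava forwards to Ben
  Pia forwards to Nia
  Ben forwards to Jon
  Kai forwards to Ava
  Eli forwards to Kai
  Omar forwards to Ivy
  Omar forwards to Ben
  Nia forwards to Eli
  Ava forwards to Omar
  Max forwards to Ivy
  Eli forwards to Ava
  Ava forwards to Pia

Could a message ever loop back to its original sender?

DFS with white/gray/black marking, starting from Nia:
Nia gray
  Eli gray
    Hana gray
    Hana black
    Ava gray
      Omar gray
        Ben gray
          Jon gray
          Jon black
        Ben black
        Ivy gray
        Ivy black
        Gus gray
        Gus black
        Pia gray
          Pia→Nia: Nia is gray → back edge
Back edge found, so a cycle exists: Nia → Eli → Ava → Omar → Pia → Nia.

Yes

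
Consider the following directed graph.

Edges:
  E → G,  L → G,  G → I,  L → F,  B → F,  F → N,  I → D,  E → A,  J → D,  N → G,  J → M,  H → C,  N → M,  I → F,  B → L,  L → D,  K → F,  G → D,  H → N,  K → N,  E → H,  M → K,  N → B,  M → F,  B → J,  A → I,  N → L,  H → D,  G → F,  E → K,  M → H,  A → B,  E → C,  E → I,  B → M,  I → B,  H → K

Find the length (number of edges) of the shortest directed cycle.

3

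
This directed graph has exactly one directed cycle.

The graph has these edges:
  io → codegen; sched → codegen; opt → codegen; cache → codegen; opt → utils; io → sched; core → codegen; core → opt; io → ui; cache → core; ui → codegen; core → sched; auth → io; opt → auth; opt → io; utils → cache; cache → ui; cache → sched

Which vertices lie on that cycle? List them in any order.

opt, core, cache, utils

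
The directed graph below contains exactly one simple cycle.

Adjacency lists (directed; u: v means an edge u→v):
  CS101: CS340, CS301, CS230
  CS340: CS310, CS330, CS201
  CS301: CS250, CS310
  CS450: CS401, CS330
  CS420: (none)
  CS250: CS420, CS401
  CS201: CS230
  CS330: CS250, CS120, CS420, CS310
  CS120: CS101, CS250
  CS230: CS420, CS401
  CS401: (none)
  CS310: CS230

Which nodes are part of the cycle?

CS101, CS120, CS330, CS340

DFS with gray/black marking from CS330:
CS330 gray
  CS250 gray
    CS420 gray
    CS420 black
    CS401 gray
    CS401 black
  CS250 black
  CS120 gray
    CS101 gray
      CS340 gray
        CS310 gray
          CS230 gray
            CS230→CS420: CS420 black — skip
            CS230→CS401: CS401 black — skip
          CS230 black
        CS310 black
        CS340→CS330: CS330 is gray → back edge
Back edge closes the cycle CS330 → CS120 → CS101 → CS340 → CS330; its vertices are {CS101, CS120, CS330, CS340}.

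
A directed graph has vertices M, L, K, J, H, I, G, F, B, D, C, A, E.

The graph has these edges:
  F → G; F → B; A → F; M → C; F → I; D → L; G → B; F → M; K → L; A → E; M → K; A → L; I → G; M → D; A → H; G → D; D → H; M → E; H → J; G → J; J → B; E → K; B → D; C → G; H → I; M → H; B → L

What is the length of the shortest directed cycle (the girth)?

4

For each vertex v, BFS finds the shortest path from v back to v.
The shortest such closed walk is H → I → G → D → H, length 4.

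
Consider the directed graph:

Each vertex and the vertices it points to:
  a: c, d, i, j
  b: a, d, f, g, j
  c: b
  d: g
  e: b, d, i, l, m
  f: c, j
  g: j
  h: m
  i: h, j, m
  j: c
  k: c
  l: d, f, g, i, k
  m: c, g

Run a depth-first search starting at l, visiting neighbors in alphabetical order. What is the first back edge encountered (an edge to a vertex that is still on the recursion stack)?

DFS from l (visiting neighbors in alphabetical order); mark gray on enter, black on exit:
l gray
  d gray
    g gray
      j gray
        c gray
          b gray
            a gray
              a→c: c is gray → back edge
First back edge: a → c.

a→c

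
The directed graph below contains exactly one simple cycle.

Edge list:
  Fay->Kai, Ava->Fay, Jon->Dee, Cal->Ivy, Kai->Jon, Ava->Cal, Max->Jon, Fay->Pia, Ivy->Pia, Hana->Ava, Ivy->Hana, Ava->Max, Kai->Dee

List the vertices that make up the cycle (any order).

DFS with gray/black marking from Ava:
Ava gray
  Max gray
    Jon gray
      Dee gray
      Dee black
    Jon black
  Max black
  Fay gray
    Kai gray
      Kai→Dee: Dee black — skip
      Kai→Jon: Jon black — skip
    Kai black
    Pia gray
    Pia black
  Fay black
  Cal gray
    Ivy gray
      Ivy→Pia: Pia black — skip
      Hana gray
        Hana→Ava: Ava is gray → back edge
Back edge closes the cycle Ava → Cal → Ivy → Hana → Ava; its vertices are {Ava, Cal, Ivy, Hana}.

Ava, Cal, Ivy, Hana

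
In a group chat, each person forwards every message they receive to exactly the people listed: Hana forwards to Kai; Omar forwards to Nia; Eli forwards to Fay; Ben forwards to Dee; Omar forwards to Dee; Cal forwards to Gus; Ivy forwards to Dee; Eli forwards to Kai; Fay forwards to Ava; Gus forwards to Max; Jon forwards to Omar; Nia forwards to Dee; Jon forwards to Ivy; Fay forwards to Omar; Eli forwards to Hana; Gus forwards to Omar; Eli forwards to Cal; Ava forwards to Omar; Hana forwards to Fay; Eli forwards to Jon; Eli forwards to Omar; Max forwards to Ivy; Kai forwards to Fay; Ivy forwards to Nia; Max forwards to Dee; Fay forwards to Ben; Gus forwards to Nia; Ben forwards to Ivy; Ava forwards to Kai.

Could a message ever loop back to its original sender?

Yes

DFS with white/gray/black marking, starting from Ivy:
Ivy gray
  Nia gray
    Dee gray
    Dee black
  Nia black
  Ivy→Dee: Dee black — skip
Ivy black
Gus gray
  Omar gray
    Omar→Nia: Nia black — skip
    Omar→Dee: Dee black — skip
  Omar black
  Gus→Nia: Nia black — skip
  Max gray
    Max→Ivy: Ivy black — skip
    Max→Dee: Dee black — skip
  Max black
Gus black
Ben gray
  Ben→Ivy: Ivy black — skip
  Ben→Dee: Dee black — skip
Ben black
Hana gray
  Fay gray
    Ava gray
      Ava→Omar: Omar black — skip
      Kai gray
        Kai→Fay: Fay is gray → back edge
Back edge found, so a cycle exists: Fay → Ava → Kai → Fay.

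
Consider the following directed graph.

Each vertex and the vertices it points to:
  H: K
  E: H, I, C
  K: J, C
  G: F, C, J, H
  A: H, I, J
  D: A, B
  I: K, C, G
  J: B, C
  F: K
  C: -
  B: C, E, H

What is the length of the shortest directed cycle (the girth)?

4

For each vertex v, BFS finds the shortest path from v back to v.
The shortest such closed walk is B → H → K → J → B, length 4.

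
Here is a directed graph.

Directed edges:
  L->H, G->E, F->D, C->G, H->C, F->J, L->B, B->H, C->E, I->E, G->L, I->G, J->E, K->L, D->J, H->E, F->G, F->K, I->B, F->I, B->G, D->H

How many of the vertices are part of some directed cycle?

5

A vertex is on a directed cycle iff it belongs to a strongly connected component of size ≥ 2 (or has a self-loop).
The vertices on cycles are {B, C, G, H, L} — 5 in total.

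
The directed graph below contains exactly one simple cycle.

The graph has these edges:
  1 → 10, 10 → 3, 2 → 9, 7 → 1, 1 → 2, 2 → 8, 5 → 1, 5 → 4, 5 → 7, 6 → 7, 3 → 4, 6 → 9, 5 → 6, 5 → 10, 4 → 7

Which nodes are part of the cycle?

1, 3, 4, 7, 10

DFS with gray/black marking from 1:
1 gray
  10 gray
    3 gray
      4 gray
        7 gray
          7→1: 1 is gray → back edge
Back edge closes the cycle 1 → 10 → 3 → 4 → 7 → 1; its vertices are {1, 3, 4, 7, 10}.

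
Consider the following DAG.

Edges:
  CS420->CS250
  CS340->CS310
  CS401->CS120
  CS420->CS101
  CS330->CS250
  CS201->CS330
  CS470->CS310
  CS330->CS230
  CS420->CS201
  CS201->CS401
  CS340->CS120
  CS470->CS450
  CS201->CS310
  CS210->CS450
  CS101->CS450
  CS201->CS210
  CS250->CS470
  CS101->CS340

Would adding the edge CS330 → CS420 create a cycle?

Yes

Adding CS330→CS420 creates a cycle iff CS420 can already reach CS330.
Path from CS420: CS420 → CS201 → CS330.
So CS420 → … → CS330 → CS420 is a cycle.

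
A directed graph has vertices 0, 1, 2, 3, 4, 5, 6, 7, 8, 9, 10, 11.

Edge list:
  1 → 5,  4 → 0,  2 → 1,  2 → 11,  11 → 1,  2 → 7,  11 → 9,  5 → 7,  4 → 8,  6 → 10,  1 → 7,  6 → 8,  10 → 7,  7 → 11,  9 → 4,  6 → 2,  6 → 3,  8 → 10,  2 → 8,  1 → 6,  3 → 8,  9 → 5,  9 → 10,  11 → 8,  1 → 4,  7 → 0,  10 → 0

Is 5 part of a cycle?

5 is on a cycle iff 5 can reach itself via ≥1 edge.
5 → 7 → 11 → 9 → 5 — yes.

Yes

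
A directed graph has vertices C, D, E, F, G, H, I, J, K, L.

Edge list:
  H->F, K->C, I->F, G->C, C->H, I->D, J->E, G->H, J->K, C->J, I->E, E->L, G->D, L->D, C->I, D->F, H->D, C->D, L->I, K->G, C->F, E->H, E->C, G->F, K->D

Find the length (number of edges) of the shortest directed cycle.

3

For each vertex v, BFS finds the shortest path from v back to v.
The shortest such closed walk is J → K → C → J, length 3.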